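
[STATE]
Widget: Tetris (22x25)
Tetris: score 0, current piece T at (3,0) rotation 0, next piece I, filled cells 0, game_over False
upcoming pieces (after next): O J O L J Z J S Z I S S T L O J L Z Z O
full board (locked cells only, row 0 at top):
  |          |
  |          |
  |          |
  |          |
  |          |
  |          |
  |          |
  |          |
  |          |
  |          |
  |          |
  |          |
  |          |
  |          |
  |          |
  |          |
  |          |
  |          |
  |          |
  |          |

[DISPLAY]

    ▒     │Next:      
   ▒▒▒    │████       
          │           
          │           
          │           
          │           
          │Score:     
          │0          
          │           
          │           
          │           
          │           
          │           
          │           
          │           
          │           
          │           
          │           
          │           
          │           
          │           
          │           
          │           
          │           
          │           


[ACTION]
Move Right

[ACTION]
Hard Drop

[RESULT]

   ████   │Next:      
          │▓▓         
          │▓▓         
          │           
          │           
          │           
          │Score:     
          │0          
          │           
          │           
          │           
          │           
          │           
          │           
          │           
          │           
          │           
          │           
     ▒    │           
    ▒▒▒   │           
          │           
          │           
          │           
          │           
          │           


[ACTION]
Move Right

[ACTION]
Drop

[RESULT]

          │Next:      
    ████  │▓▓         
          │▓▓         
          │           
          │           
          │           
          │Score:     
          │0          
          │           
          │           
          │           
          │           
          │           
          │           
          │           
          │           
          │           
          │           
     ▒    │           
    ▒▒▒   │           
          │           
          │           
          │           
          │           
          │           


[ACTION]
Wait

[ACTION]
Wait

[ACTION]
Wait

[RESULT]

          │Next:      
          │▓▓         
          │▓▓         
          │           
    ████  │           
          │           
          │Score:     
          │0          
          │           
          │           
          │           
          │           
          │           
          │           
          │           
          │           
          │           
          │           
     ▒    │           
    ▒▒▒   │           
          │           
          │           
          │           
          │           
          │           


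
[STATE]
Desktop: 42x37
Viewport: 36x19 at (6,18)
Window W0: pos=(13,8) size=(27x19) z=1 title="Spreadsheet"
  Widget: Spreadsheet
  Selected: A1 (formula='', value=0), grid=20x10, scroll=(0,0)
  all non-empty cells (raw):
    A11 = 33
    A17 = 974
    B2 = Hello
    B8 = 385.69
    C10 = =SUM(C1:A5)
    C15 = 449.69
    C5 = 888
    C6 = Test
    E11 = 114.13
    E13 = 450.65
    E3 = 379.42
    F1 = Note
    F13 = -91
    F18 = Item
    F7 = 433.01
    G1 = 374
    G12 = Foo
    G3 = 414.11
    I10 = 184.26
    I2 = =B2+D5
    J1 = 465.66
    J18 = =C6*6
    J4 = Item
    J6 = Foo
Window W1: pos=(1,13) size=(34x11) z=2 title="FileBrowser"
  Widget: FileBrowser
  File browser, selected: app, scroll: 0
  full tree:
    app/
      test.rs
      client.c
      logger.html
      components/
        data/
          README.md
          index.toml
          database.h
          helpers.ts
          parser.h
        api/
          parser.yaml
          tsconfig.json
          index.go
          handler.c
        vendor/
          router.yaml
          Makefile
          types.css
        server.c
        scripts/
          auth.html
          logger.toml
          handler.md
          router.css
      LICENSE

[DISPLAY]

client.c                    ┃    ┃  
logger.html                 ┃est ┃  
[+] components/             ┃    ┃  
LICENSE                     ┃    ┃  
                            ┃    ┃  
━━━━━━━━━━━━━━━━━━━━━━━━━━━━┛    ┃  
       ┃ 11       33       0     ┃  
       ┃ 12        0       0     ┃  
       ┗━━━━━━━━━━━━━━━━━━━━━━━━━┛  
                                    
                                    
                                    
                                    
                                    
                                    
                                    
                                    
                                    
                                    


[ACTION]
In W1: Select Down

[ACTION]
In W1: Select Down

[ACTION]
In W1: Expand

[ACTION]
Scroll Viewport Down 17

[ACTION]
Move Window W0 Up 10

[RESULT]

client.c                    ┃━━━━┛  
logger.html                 ┃       
[+] components/             ┃       
LICENSE                     ┃       
                            ┃       
━━━━━━━━━━━━━━━━━━━━━━━━━━━━┛       
                                    
                                    
                                    
                                    
                                    
                                    
                                    
                                    
                                    
                                    
                                    
                                    
                                    


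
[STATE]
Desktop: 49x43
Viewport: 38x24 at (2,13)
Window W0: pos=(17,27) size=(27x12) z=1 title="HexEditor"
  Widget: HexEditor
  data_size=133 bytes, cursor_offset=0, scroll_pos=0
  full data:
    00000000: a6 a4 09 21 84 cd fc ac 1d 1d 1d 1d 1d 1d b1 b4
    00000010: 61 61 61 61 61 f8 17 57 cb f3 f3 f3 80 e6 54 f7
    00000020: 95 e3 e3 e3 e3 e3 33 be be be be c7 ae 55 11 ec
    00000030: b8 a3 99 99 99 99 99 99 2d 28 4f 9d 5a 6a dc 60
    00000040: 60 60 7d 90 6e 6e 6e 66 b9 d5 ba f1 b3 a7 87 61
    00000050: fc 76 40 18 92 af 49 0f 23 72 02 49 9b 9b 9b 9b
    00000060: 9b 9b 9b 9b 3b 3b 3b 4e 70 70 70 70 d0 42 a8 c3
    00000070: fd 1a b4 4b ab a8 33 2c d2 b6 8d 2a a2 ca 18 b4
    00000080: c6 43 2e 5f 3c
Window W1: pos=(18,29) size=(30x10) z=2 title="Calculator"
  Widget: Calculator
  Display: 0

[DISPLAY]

                                      
                                      
                                      
                                      
                                      
                                      
                                      
                                      
                                      
                                      
                                      
                                      
                                      
                                      
               ┏━━━━━━━━━━━━━━━━━━━━━━
               ┃ HexEditor            
               ┠┏━━━━━━━━━━━━━━━━━━━━━
               ┃┃ Calculator          
               ┃┠─────────────────────
               ┃┃                     
               ┃┃┌───┬───┬───┬───┐    
               ┃┃│ 7 │ 8 │ 9 │ ÷ │    
               ┃┃├───┼───┼───┼───┤    
               ┃┃│ 4 │ 5 │ 6 │ × │    


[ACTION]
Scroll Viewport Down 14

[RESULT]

                                      
                                      
                                      
                                      
                                      
                                      
                                      
                                      
               ┏━━━━━━━━━━━━━━━━━━━━━━
               ┃ HexEditor            
               ┠┏━━━━━━━━━━━━━━━━━━━━━
               ┃┃ Calculator          
               ┃┠─────────────────────
               ┃┃                     
               ┃┃┌───┬───┬───┬───┐    
               ┃┃│ 7 │ 8 │ 9 │ ÷ │    
               ┃┃├───┼───┼───┼───┤    
               ┃┃│ 4 │ 5 │ 6 │ × │    
               ┃┃└───┴───┴───┴───┘    
               ┗┗━━━━━━━━━━━━━━━━━━━━━
                                      
                                      
                                      
                                      


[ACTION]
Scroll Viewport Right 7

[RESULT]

                                      
                                      
                                      
                                      
                                      
                                      
                                      
                                      
        ┏━━━━━━━━━━━━━━━━━━━━━━━━━┓   
        ┃ HexEditor               ┃   
        ┠┏━━━━━━━━━━━━━━━━━━━━━━━━━━━━
        ┃┃ Calculator                 
        ┃┠────────────────────────────
        ┃┃                           0
        ┃┃┌───┬───┬───┬───┐           
        ┃┃│ 7 │ 8 │ 9 │ ÷ │           
        ┃┃├───┼───┼───┼───┤           
        ┃┃│ 4 │ 5 │ 6 │ × │           
        ┃┃└───┴───┴───┴───┘           
        ┗┗━━━━━━━━━━━━━━━━━━━━━━━━━━━━
                                      
                                      
                                      
                                      


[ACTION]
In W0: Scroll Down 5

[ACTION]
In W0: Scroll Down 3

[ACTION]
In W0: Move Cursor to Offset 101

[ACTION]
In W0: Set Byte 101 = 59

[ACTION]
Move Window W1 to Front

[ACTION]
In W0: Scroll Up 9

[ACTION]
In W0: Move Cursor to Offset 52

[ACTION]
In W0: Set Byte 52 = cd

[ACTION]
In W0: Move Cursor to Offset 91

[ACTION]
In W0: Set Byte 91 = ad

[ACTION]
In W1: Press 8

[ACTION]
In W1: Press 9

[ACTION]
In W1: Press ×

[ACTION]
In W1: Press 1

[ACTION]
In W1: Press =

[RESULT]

                                      
                                      
                                      
                                      
                                      
                                      
                                      
                                      
        ┏━━━━━━━━━━━━━━━━━━━━━━━━━┓   
        ┃ HexEditor               ┃   
        ┠┏━━━━━━━━━━━━━━━━━━━━━━━━━━━━
        ┃┃ Calculator                 
        ┃┠────────────────────────────
        ┃┃                          89
        ┃┃┌───┬───┬───┬───┐           
        ┃┃│ 7 │ 8 │ 9 │ ÷ │           
        ┃┃├───┼───┼───┼───┤           
        ┃┃│ 4 │ 5 │ 6 │ × │           
        ┃┃└───┴───┴───┴───┘           
        ┗┗━━━━━━━━━━━━━━━━━━━━━━━━━━━━
                                      
                                      
                                      
                                      


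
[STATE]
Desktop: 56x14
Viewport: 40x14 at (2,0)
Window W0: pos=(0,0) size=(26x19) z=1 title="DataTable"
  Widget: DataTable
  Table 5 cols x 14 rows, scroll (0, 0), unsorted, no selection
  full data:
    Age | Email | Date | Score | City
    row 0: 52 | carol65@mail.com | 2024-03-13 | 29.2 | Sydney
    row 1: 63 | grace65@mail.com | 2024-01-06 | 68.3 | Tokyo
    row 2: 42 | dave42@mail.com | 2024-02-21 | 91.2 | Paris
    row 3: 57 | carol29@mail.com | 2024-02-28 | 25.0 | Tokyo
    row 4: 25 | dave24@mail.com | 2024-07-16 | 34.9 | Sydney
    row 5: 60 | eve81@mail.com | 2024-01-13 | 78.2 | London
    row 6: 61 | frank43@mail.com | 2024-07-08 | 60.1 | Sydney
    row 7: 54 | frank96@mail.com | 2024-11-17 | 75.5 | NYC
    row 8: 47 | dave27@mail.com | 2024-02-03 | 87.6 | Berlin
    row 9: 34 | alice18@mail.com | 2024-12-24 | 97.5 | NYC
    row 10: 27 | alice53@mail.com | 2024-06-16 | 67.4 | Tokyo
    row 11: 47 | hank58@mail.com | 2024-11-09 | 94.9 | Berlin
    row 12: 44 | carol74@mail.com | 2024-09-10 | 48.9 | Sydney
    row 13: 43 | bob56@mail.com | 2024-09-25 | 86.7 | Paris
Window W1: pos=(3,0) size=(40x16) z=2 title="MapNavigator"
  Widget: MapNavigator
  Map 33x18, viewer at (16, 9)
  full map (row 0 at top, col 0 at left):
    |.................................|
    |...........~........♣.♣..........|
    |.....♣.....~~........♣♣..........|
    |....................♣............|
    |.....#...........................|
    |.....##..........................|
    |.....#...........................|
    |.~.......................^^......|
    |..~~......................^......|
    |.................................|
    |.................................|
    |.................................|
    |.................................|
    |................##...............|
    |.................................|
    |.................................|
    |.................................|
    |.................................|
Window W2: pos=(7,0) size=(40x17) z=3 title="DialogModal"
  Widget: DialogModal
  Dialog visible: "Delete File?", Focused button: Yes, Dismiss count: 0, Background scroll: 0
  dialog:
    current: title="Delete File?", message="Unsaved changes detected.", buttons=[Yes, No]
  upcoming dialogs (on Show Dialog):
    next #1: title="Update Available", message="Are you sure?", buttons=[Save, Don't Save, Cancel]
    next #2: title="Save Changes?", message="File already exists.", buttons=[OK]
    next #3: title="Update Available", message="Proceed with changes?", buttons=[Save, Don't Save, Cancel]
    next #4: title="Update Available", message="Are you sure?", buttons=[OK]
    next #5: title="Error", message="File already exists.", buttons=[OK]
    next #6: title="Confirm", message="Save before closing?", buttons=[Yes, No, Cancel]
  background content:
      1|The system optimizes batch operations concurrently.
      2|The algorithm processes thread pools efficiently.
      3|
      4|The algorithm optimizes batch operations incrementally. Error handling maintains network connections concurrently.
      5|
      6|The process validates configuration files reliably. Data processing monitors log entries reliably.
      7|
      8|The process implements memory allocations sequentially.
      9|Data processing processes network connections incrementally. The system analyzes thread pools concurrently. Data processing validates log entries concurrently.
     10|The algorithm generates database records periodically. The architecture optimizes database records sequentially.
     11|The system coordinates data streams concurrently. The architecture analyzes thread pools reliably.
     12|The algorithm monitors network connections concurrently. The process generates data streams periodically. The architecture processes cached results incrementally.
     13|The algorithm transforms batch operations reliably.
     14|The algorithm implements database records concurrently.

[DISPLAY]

━┏━━━┏━━━━━━━━━━━━━━━━━━━━━━━━━━━━━━━━━━
D┃ Ma┃ DialogModal                      
─┠───┠──────────────────────────────────
g┃   ┃The system optimizes batch operati
─┃   ┃The algorithm processes thread poo
2┃   ┃                                  
3┃   ┃The algorithm optimizes batch oper
2┃   ┃    ┌───────────────────────────┐ 
7┃   ┃The │        Delete File?       │o
5┃   ┃    │ Unsaved changes detected. │ 
0┃   ┃The │         [Yes]  No         │o
1┃   ┃Data└───────────────────────────┘ 
4┃   ┃The algorithm generates database r
7┃   ┃The system coordinates data stream


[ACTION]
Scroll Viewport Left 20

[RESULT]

┏━━┏━━━┏━━━━━━━━━━━━━━━━━━━━━━━━━━━━━━━━
┃ D┃ Ma┃ DialogModal                    
┠──┠───┠────────────────────────────────
┃Ag┃   ┃The system optimizes batch opera
┃──┃   ┃The algorithm processes thread p
┃52┃   ┃                                
┃63┃   ┃The algorithm optimizes batch op
┃42┃   ┃    ┌───────────────────────────
┃57┃   ┃The │        Delete File?       
┃25┃   ┃    │ Unsaved changes detected. 
┃60┃   ┃The │         [Yes]  No         
┃61┃   ┃Data└───────────────────────────
┃54┃   ┃The algorithm generates database
┃47┃   ┃The system coordinates data stre


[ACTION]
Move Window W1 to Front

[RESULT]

┏━━┏━━━━━━━━━━━━━━━━━━━━━━━━━━━━━━━━━━━━
┃ D┃ MapNavigator                       
┠──┠────────────────────────────────────
┃Ag┃   ....................♣............
┃──┃   .....#...........................
┃52┃   .....##..........................
┃63┃   .....#...........................
┃42┃   .~.......................^^......
┃57┃   ..~~......................^......
┃25┃   ................@................
┃60┃   .................................
┃61┃   .................................
┃54┃   .................................
┃47┃   ................##...............


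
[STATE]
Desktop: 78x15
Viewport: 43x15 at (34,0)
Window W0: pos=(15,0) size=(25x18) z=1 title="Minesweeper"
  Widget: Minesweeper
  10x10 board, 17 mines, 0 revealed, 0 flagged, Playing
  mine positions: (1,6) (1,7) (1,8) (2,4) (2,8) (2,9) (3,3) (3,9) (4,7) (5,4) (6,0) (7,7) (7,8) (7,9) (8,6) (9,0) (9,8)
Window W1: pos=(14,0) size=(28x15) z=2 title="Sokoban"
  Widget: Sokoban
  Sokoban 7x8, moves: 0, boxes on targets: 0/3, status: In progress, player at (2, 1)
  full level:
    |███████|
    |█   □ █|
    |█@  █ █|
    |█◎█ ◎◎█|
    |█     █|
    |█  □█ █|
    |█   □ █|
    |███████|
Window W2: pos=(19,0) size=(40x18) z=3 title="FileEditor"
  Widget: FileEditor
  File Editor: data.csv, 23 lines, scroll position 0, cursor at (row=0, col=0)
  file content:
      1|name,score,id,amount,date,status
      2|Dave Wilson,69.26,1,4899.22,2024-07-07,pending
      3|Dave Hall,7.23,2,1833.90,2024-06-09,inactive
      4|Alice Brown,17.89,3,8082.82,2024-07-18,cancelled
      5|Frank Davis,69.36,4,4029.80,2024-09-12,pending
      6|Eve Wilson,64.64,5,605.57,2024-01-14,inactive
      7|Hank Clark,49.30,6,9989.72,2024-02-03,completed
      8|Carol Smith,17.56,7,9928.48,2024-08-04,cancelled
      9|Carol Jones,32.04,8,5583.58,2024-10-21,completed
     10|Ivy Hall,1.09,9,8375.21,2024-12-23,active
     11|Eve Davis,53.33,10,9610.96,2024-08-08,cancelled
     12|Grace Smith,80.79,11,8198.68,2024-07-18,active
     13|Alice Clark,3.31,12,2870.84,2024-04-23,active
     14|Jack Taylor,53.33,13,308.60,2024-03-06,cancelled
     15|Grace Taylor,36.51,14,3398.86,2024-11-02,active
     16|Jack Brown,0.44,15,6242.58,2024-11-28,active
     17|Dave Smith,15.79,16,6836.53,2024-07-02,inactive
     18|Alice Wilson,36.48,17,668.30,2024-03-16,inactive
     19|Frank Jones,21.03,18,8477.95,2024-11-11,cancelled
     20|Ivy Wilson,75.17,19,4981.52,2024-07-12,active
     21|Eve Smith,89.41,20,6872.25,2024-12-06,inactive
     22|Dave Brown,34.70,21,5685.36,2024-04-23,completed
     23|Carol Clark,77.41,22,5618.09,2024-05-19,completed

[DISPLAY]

━━━━━━━━━━━━━━━━━━━━━━━━┓                  
                        ┃                  
────────────────────────┨                  
amount,date,status     ▲┃                  
.26,1,4899.22,2024-07-0█┃                  
,2,1833.90,2024-06-09,i░┃                  
.89,3,8082.82,2024-07-1░┃                  
.36,4,4029.80,2024-09-1░┃                  
64,5,605.57,2024-01-14,░┃                  
30,6,9989.72,2024-02-03░┃                  
.56,7,9928.48,2024-08-0░┃                  
.04,8,5583.58,2024-10-2░┃                  
9,8375.21,2024-12-23,ac░┃                  
3,10,9610.96,2024-08-08░┃                  
.79,11,8198.68,2024-07-░┃                  


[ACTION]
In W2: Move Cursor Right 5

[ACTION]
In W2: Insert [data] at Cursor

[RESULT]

━━━━━━━━━━━━━━━━━━━━━━━━┓                  
                        ┃                  
────────────────────────┨                  
,id,amount,date,status ▲┃                  
.26,1,4899.22,2024-07-0█┃                  
,2,1833.90,2024-06-09,i░┃                  
.89,3,8082.82,2024-07-1░┃                  
.36,4,4029.80,2024-09-1░┃                  
64,5,605.57,2024-01-14,░┃                  
30,6,9989.72,2024-02-03░┃                  
.56,7,9928.48,2024-08-0░┃                  
.04,8,5583.58,2024-10-2░┃                  
9,8375.21,2024-12-23,ac░┃                  
3,10,9610.96,2024-08-08░┃                  
.79,11,8198.68,2024-07-░┃                  


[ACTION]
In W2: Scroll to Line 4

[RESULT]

━━━━━━━━━━━━━━━━━━━━━━━━┓                  
                        ┃                  
────────────────────────┨                  
.89,3,8082.82,2024-07-1▲┃                  
.36,4,4029.80,2024-09-1░┃                  
64,5,605.57,2024-01-14,░┃                  
30,6,9989.72,2024-02-03░┃                  
.56,7,9928.48,2024-08-0░┃                  
.04,8,5583.58,2024-10-2█┃                  
9,8375.21,2024-12-23,ac░┃                  
3,10,9610.96,2024-08-08░┃                  
.79,11,8198.68,2024-07-░┃                  
31,12,2870.84,2024-04-2░┃                  
.33,13,308.60,2024-03-0░┃                  
6.51,14,3398.86,2024-11░┃                  


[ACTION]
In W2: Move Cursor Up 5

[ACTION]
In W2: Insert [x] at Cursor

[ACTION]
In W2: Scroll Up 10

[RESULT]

━━━━━━━━━━━━━━━━━━━━━━━━┓                  
                        ┃                  
────────────────────────┨                  
e,id,amount,date,status▲┃                  
.26,1,4899.22,2024-07-0█┃                  
,2,1833.90,2024-06-09,i░┃                  
.89,3,8082.82,2024-07-1░┃                  
.36,4,4029.80,2024-09-1░┃                  
64,5,605.57,2024-01-14,░┃                  
30,6,9989.72,2024-02-03░┃                  
.56,7,9928.48,2024-08-0░┃                  
.04,8,5583.58,2024-10-2░┃                  
9,8375.21,2024-12-23,ac░┃                  
3,10,9610.96,2024-08-08░┃                  
.79,11,8198.68,2024-07-░┃                  


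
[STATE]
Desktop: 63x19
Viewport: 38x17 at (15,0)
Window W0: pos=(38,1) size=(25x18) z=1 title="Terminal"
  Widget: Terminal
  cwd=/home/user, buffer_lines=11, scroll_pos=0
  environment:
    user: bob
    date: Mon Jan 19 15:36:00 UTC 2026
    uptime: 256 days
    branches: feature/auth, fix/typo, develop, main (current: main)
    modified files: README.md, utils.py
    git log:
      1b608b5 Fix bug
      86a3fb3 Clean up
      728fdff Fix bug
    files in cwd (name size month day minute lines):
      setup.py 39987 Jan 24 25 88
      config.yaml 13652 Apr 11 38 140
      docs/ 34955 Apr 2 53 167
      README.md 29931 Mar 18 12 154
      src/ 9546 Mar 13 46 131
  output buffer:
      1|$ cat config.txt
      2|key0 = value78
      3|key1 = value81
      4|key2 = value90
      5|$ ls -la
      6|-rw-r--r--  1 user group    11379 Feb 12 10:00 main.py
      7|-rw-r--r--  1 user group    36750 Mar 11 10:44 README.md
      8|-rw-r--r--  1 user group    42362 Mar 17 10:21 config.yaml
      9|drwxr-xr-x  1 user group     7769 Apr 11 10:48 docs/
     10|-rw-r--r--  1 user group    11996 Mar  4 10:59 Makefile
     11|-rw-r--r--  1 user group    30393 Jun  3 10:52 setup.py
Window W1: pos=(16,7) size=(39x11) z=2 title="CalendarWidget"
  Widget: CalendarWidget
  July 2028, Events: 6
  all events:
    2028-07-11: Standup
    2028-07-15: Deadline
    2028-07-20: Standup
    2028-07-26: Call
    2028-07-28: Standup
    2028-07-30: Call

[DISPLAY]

                                      
                       ┏━━━━━━━━━━━━━━
                       ┃ Terminal     
                       ┠──────────────
                       ┃$ cat config.t
                       ┃key0 = value78
                       ┃key1 = value81
 ┏━━━━━━━━━━━━━━━━━━━━━━━━━━━━━━━━━━━━
 ┃ CalendarWidget                     
 ┠────────────────────────────────────
 ┃              July 2028             
 ┃Mo Tu We Th Fr Sa Su                
 ┃                1  2                
 ┃ 3  4  5  6  7  8  9                
 ┃10 11* 12 13 14 15* 16              
 ┃17 18 19 20* 21 22 23               
 ┃24 25 26* 27 28* 29 30*             


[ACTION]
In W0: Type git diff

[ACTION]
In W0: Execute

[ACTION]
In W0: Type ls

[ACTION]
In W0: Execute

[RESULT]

                                      
                       ┏━━━━━━━━━━━━━━
                       ┃ Terminal     
                       ┠──────────────
                       ┃-rw-r--r--  1 
                       ┃drwxr-xr-x  1 
                       ┃-rw-r--r--  1 
 ┏━━━━━━━━━━━━━━━━━━━━━━━━━━━━━━━━━━━━
 ┃ CalendarWidget                     
 ┠────────────────────────────────────
 ┃              July 2028             
 ┃Mo Tu We Th Fr Sa Su                
 ┃                1  2                
 ┃ 3  4  5  6  7  8  9                
 ┃10 11* 12 13 14 15* 16              
 ┃17 18 19 20* 21 22 23               
 ┃24 25 26* 27 28* 29 30*             


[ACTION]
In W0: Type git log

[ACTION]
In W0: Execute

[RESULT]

                                      
                       ┏━━━━━━━━━━━━━━
                       ┃ Terminal     
                       ┠──────────────
                       ┃$ git diff    
                       ┃diff --git a/m
                       ┃--- a/main.py 
 ┏━━━━━━━━━━━━━━━━━━━━━━━━━━━━━━━━━━━━
 ┃ CalendarWidget                     
 ┠────────────────────────────────────
 ┃              July 2028             
 ┃Mo Tu We Th Fr Sa Su                
 ┃                1  2                
 ┃ 3  4  5  6  7  8  9                
 ┃10 11* 12 13 14 15* 16              
 ┃17 18 19 20* 21 22 23               
 ┃24 25 26* 27 28* 29 30*             


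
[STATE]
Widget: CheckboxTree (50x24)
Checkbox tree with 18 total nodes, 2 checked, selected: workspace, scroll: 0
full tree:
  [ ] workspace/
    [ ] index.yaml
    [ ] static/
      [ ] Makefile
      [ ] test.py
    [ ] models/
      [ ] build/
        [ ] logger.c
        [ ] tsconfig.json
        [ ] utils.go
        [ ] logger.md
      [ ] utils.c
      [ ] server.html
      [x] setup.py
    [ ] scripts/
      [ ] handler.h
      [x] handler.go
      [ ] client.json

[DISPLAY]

>[-] workspace/                                   
   [ ] index.yaml                                 
   [ ] static/                                    
     [ ] Makefile                                 
     [ ] test.py                                  
   [-] models/                                    
     [ ] build/                                   
       [ ] logger.c                               
       [ ] tsconfig.json                          
       [ ] utils.go                               
       [ ] logger.md                              
     [ ] utils.c                                  
     [ ] server.html                              
     [x] setup.py                                 
   [-] scripts/                                   
     [ ] handler.h                                
     [x] handler.go                               
     [ ] client.json                              
                                                  
                                                  
                                                  
                                                  
                                                  
                                                  


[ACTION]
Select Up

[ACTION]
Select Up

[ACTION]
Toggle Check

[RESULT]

>[x] workspace/                                   
   [x] index.yaml                                 
   [x] static/                                    
     [x] Makefile                                 
     [x] test.py                                  
   [x] models/                                    
     [x] build/                                   
       [x] logger.c                               
       [x] tsconfig.json                          
       [x] utils.go                               
       [x] logger.md                              
     [x] utils.c                                  
     [x] server.html                              
     [x] setup.py                                 
   [x] scripts/                                   
     [x] handler.h                                
     [x] handler.go                               
     [x] client.json                              
                                                  
                                                  
                                                  
                                                  
                                                  
                                                  


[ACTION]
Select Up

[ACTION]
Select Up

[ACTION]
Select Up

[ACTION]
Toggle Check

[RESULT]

>[ ] workspace/                                   
   [ ] index.yaml                                 
   [ ] static/                                    
     [ ] Makefile                                 
     [ ] test.py                                  
   [ ] models/                                    
     [ ] build/                                   
       [ ] logger.c                               
       [ ] tsconfig.json                          
       [ ] utils.go                               
       [ ] logger.md                              
     [ ] utils.c                                  
     [ ] server.html                              
     [ ] setup.py                                 
   [ ] scripts/                                   
     [ ] handler.h                                
     [ ] handler.go                               
     [ ] client.json                              
                                                  
                                                  
                                                  
                                                  
                                                  
                                                  


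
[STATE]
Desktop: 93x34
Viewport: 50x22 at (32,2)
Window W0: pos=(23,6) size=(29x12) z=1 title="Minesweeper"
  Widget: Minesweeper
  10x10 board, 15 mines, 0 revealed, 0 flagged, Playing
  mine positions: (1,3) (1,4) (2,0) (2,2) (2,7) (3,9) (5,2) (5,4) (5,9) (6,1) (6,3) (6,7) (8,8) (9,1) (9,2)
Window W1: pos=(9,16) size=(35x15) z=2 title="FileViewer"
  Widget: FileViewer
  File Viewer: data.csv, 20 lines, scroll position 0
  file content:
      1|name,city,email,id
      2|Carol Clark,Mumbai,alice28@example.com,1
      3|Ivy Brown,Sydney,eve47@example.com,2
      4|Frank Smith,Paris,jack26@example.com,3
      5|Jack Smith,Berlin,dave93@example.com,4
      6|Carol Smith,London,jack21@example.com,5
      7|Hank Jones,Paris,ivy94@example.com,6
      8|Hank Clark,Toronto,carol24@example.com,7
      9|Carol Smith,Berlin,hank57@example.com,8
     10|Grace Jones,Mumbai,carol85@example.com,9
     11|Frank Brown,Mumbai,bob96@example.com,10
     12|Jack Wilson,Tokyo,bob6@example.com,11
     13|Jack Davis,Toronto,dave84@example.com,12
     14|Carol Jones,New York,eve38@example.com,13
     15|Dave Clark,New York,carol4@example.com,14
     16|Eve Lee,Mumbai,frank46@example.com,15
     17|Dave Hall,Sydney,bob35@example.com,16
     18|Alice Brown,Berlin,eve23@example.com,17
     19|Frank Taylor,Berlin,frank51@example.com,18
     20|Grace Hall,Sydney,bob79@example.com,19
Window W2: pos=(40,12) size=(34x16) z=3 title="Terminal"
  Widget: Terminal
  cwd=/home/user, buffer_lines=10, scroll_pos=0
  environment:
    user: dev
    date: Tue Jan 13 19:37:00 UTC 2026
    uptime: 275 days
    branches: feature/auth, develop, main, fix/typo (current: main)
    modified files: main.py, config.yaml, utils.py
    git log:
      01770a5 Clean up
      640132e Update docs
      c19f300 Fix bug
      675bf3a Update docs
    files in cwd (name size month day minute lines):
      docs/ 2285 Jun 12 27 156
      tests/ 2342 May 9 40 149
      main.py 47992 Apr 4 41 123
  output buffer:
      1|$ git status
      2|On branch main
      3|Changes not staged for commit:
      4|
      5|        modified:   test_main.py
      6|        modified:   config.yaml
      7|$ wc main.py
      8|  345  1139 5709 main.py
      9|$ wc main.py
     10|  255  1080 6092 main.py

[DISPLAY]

                                                  
                                                  
                                                  
                                                  
━━━━━━━━━━━━━━━━━━━┓                              
eper               ┃                              
───────────────────┨                              
■■                 ┃                              
■■                 ┃                              
■■                 ┃                              
■■      ┏━━━━━━━━━━━━━━━━━━━━━━━━━━━━━━━━┓        
■■      ┃ Terminal                       ┃        
■■      ┠────────────────────────────────┨        
■■      ┃$ git status                    ┃        
━━━━━━━━┃On branch main                  ┃        
        ┃Changes not staged for commit:  ┃        
────────┃                                ┃        
        ┃        modified:   test_main.py┃        
ce28@exa┃        modified:   config.yaml ┃        
@example┃$ wc main.py                    ┃        
26@examp┃  345  1139 5709 main.py        ┃        
93@examp┃$ wc main.py                    ┃        


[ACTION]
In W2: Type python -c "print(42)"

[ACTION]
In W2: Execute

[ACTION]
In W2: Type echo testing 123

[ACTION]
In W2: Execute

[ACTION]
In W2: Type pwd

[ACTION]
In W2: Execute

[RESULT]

                                                  
                                                  
                                                  
                                                  
━━━━━━━━━━━━━━━━━━━┓                              
eper               ┃                              
───────────────────┨                              
■■                 ┃                              
■■                 ┃                              
■■                 ┃                              
■■      ┏━━━━━━━━━━━━━━━━━━━━━━━━━━━━━━━━┓        
■■      ┃ Terminal                       ┃        
■■      ┠────────────────────────────────┨        
■■      ┃        modified:   config.yaml ┃        
━━━━━━━━┃$ wc main.py                    ┃        
        ┃  345  1139 5709 main.py        ┃        
────────┃$ wc main.py                    ┃        
        ┃  255  1080 6092 main.py        ┃        
ce28@exa┃$ python -c "print(42)"         ┃        
@example┃42                              ┃        
26@examp┃$ echo testing 123              ┃        
93@examp┃testing 123                     ┃        


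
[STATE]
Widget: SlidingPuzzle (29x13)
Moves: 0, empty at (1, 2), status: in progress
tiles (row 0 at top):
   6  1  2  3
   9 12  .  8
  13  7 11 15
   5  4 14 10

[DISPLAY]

┌────┬────┬────┬────┐        
│  6 │  1 │  2 │  3 │        
├────┼────┼────┼────┤        
│  9 │ 12 │    │  8 │        
├────┼────┼────┼────┤        
│ 13 │  7 │ 11 │ 15 │        
├────┼────┼────┼────┤        
│  5 │  4 │ 14 │ 10 │        
└────┴────┴────┴────┘        
Moves: 0                     
                             
                             
                             


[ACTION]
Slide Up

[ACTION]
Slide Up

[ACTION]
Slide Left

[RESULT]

┌────┬────┬────┬────┐        
│  6 │  1 │  2 │  3 │        
├────┼────┼────┼────┤        
│  9 │ 12 │ 11 │  8 │        
├────┼────┼────┼────┤        
│ 13 │  7 │ 14 │ 15 │        
├────┼────┼────┼────┤        
│  5 │  4 │ 10 │    │        
└────┴────┴────┴────┘        
Moves: 3                     
                             
                             
                             


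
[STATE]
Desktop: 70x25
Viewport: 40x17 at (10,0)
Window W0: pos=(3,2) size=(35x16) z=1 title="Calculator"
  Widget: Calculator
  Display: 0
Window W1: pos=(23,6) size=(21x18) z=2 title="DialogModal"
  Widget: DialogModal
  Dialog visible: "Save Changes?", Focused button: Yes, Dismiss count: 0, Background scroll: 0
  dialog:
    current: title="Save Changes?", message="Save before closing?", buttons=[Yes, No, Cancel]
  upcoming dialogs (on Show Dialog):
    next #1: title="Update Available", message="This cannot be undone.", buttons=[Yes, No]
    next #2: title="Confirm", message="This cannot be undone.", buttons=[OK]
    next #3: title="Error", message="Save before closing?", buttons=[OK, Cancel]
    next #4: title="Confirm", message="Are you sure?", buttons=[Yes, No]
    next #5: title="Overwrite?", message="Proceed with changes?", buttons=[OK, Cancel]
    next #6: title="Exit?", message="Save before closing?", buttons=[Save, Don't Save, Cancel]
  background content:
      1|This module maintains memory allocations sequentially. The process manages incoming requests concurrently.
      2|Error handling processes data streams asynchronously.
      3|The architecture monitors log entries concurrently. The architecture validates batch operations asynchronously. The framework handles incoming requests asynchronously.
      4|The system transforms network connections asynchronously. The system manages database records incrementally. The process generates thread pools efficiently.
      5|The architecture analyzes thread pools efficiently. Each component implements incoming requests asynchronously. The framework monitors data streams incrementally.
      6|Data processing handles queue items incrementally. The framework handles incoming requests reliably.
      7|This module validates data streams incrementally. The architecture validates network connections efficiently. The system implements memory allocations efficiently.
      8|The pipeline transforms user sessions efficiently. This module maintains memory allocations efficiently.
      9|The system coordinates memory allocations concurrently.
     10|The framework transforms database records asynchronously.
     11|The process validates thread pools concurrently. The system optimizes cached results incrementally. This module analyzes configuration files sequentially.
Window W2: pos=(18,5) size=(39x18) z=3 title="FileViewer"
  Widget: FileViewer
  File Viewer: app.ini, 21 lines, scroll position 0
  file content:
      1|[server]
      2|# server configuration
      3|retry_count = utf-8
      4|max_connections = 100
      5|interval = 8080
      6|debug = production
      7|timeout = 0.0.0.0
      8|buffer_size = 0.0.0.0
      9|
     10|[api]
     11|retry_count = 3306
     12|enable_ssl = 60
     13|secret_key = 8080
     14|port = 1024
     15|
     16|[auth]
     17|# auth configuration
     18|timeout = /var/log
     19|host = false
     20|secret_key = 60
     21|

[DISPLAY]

                                        
                                        
━━━━━━━━━━━━━━━━━━━━━━━━━━━┓            
lator                      ┃            
───────────────────────────┨            
        ┏━━━━━━━━━━━━━━━━━━━━━━━━━━━━━━━
──┬───┬─┃ FileViewer                    
8 │ 9 │ ┠───────────────────────────────
──┼───┼─┃[server]                       
5 │ 6 │ ┃# server configuration         
──┼───┼─┃retry_count = utf-8            
2 │ 3 │ ┃max_connections = 100          
──┼───┼─┃interval = 8080                
. │ = │ ┃debug = production             
──┼───┼─┃timeout = 0.0.0.0              
MC│ MR│ ┃buffer_size = 0.0.0.0          
──┴───┴─┃                               


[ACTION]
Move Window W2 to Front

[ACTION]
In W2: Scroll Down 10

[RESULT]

                                        
                                        
━━━━━━━━━━━━━━━━━━━━━━━━━━━┓            
lator                      ┃            
───────────────────────────┨            
        ┏━━━━━━━━━━━━━━━━━━━━━━━━━━━━━━━
──┬───┬─┃ FileViewer                    
8 │ 9 │ ┠───────────────────────────────
──┼───┼─┃buffer_size = 0.0.0.0          
5 │ 6 │ ┃                               
──┼───┼─┃[api]                          
2 │ 3 │ ┃retry_count = 3306             
──┼───┼─┃enable_ssl = 60                
. │ = │ ┃secret_key = 8080              
──┼───┼─┃port = 1024                    
MC│ MR│ ┃                               
──┴───┴─┃[auth]                         


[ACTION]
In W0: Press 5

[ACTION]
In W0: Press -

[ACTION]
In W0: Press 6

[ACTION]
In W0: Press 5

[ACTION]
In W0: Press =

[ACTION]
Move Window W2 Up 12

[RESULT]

        ┏━━━━━━━━━━━━━━━━━━━━━━━━━━━━━━━
        ┃ FileViewer                    
━━━━━━━━┠───────────────────────────────
lator   ┃buffer_size = 0.0.0.0          
────────┃                               
        ┃[api]                          
──┬───┬─┃retry_count = 3306             
8 │ 9 │ ┃enable_ssl = 60                
──┼───┼─┃secret_key = 8080              
5 │ 6 │ ┃port = 1024                    
──┼───┼─┃                               
2 │ 3 │ ┃[auth]                         
──┼───┼─┃# auth configuration           
. │ = │ ┃timeout = /var/log             
──┼───┼─┃host = false                   
MC│ MR│ ┃secret_key = 60                
──┴───┴─┃                               
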